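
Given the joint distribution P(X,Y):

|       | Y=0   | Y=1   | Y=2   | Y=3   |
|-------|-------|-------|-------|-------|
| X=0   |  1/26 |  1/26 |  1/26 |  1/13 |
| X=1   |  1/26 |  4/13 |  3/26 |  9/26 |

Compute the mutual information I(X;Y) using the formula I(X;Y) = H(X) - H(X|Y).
0.0409 bits

I(X;Y) = H(X) - H(X|Y)

Marginal of X (row sums):
  P(X=0) = 1/26 + 1/26 + 1/26 + 1/13 = 5/26
  P(X=1) = 1/26 + 4/13 + 3/26 + 9/26 = 21/26
H(X) = -[(5/26)·log₂(5/26) + (21/26)·log₂(21/26)]
  = 0.457406 + 0.248868 = 0.70627 bits

Marginal of Y (column sums):
  P(Y=0) = 1/26 + 1/26 = 1/13
  P(Y=1) = 1/26 + 4/13 = 9/26
  P(Y=2) = 1/26 + 3/26 = 2/13
  P(Y=3) = 1/13 + 9/26 = 11/26
H(X|Y) = Σ_y P(y)·H(X|Y=y):
  Y=0: P(Y=0) = 1/13, P(X|Y=0) = (1/2, 1/2) → H(X|Y=0) = 1.000000
  Y=1: P(Y=1) = 9/26, P(X|Y=1) = (1/9, 8/9) → H(X|Y=1) = 0.503258
  Y=2: P(Y=2) = 2/13, P(X|Y=2) = (1/4, 3/4) → H(X|Y=2) = 0.811278
  Y=3: P(Y=3) = 11/26, P(X|Y=3) = (2/11, 9/11) → H(X|Y=3) = 0.684038
H(X|Y) = (1/13)·1.000000 + (9/26)·0.503258 + (2/13)·0.811278 + (11/26)·0.684038 = 0.66534 bits

I(X;Y) = H(X) - H(X|Y) = 0.70627 - 0.66534 = 0.0409 bits

Cross-check via I(X;Y) = H(X) + H(Y) - H(X,Y): computing H(Y) from the column sums and H(X,Y) from the 8 cells in the same way gives H(Y) = 1.75494 bits and H(X,Y) = 2.42028 bits, so
I(X;Y) = 0.70627 + 1.75494 - 2.42028 = 0.0409 bits ✓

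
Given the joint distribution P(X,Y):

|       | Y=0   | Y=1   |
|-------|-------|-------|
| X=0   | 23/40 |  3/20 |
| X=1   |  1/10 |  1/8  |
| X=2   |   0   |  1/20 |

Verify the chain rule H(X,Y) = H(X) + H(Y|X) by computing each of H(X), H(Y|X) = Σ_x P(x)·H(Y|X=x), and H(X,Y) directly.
H(X) = 1.0367 bits, H(Y|X) = 0.7562 bits, H(X,Y) = 1.7929 bits

Marginal of X (row sums):
  P(X=0) = 23/40 + 3/20 = 29/40
  P(X=1) = 1/10 + 1/8 = 9/40
  P(X=2) = 0 + 1/20 = 1/20
H(X) = -[(29/40)·log₂(29/40) + (9/40)·log₂(9/40) + (1/20)·log₂(1/20)]
  = 0.3364 + 0.4842 + 0.2161 = 1.0367 bits

H(Y|X) = Σ_x P(x)·H(Y|X=x):
  X=0: P(X=0) = 29/40, P(Y|X=0) = (23/29, 6/29) → H(Y|X=0) = 0.7355
  X=1: P(X=1) = 9/40, P(Y|X=1) = (4/9, 5/9) → H(Y|X=1) = 0.9911
  X=2: P(X=2) = 1/20, P(Y|X=2) = (0, 1) → H(Y|X=2) = 0.0000
H(Y|X) = (29/40)·0.7355 + (9/40)·0.9911 + (1/20)·0.0000 = 0.7562 bits

H(X,Y) = -Σ_{x,y} P(x,y) log₂ P(x,y). Per-cell terms -P(x,y)·log₂P(x,y):
  X=0: 0.4591, 0.4105
  X=1: 0.3322, 0.3750
  X=2: 0.0000, 0.2161
  (cells with P = 0 contribute 0)
Sum of the 6 terms: H(X,Y) = 1.7929 bits

Chain rule check:
  H(X) + H(Y|X) = 1.0367 + 0.7562 = 1.7929 bits
  H(X,Y) = 1.7929 bits
✓ Chain rule verified.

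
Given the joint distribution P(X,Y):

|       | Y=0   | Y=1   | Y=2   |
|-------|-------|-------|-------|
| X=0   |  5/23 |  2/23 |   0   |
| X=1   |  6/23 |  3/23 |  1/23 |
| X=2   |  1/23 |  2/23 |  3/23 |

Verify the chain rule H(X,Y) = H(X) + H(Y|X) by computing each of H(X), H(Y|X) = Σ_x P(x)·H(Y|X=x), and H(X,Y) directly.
H(X) = 1.5505 bits, H(Y|X) = 1.2066 bits, H(X,Y) = 2.7571 bits

Marginal of X (row sums):
  P(X=0) = 5/23 + 2/23 + 0 = 7/23
  P(X=1) = 6/23 + 3/23 + 1/23 = 10/23
  P(X=2) = 1/23 + 2/23 + 3/23 = 6/23
H(X) = -[(7/23)·log₂(7/23) + (10/23)·log₂(10/23) + (6/23)·log₂(6/23)]
  = 0.52232 + 0.52245 + 0.50572 = 1.5505 bits

H(Y|X) = Σ_x P(x)·H(Y|X=x):
  X=0: P(X=0) = 7/23, P(Y|X=0) = (5/7, 2/7, 0) → H(Y|X=0) = 0.86312
  X=1: P(X=1) = 10/23, P(Y|X=1) = (3/5, 3/10, 1/10) → H(Y|X=1) = 1.29546
  X=2: P(X=2) = 6/23, P(Y|X=2) = (1/6, 1/3, 1/2) → H(Y|X=2) = 1.45915
H(Y|X) = (7/23)·0.86312 + (10/23)·1.29546 + (6/23)·1.45915 = 1.2066 bits

H(X,Y) = -Σ_{x,y} P(x,y) log₂ P(x,y). Per-cell terms -P(x,y)·log₂P(x,y):
  X=0: 0.47862, 0.30640, 0.00000
  X=1: 0.50572, 0.38330, 0.19668
  X=2: 0.19668, 0.30640, 0.38330
  (cells with P = 0 contribute 0)
Sum of the 9 terms: H(X,Y) = 2.7571 bits

Chain rule check:
  H(X) + H(Y|X) = 1.5505 + 1.2066 = 2.7571 bits
  H(X,Y) = 2.7571 bits
✓ Chain rule verified.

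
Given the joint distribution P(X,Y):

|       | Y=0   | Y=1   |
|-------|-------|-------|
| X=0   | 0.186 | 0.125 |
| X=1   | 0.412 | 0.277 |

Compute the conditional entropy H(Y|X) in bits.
0.9721 bits

H(Y|X) = H(X,Y) - H(X)

H(X,Y) = -Σ_{x,y} P(x,y) log₂ P(x,y). Per-cell terms -P(x,y)·log₂P(x,y):
  X=0: 0.45135, 0.37500
  X=1: 0.52706, 0.51302
Sum of the 4 terms: H(X,Y) = 1.8664 bits

Marginal of X (row sums):
  P(X=0) = 0.186 + 0.125 = 0.311
  P(X=1) = 0.412 + 0.277 = 0.689
H(X) = -[0.311·log₂(0.311) + 0.689·log₂(0.689)]
  = 0.52404 + 0.37029 = 0.8943 bits

H(Y|X) = H(X,Y) - H(X) = 1.8664 - 0.8943 = 0.9721 bits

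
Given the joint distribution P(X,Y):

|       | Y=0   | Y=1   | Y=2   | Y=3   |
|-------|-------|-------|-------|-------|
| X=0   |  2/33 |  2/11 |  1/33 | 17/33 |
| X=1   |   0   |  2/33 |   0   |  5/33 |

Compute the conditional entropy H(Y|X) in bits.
1.2502 bits

H(Y|X) = H(X,Y) - H(X)

H(X,Y) = -Σ_{x,y} P(x,y) log₂ P(x,y). Per-cell terms -P(x,y)·log₂P(x,y):
  X=0: 0.24511, 0.44717, 0.15286, 0.49296
  X=1: 0.00000, 0.24511, 0.00000, 0.41249
  (cells with P = 0 contribute 0)
Sum of the 8 terms: H(X,Y) = 1.9957 bits

Marginal of X (row sums):
  P(X=0) = 2/33 + 2/11 + 1/33 + 17/33 = 26/33
  P(X=1) = 0 + 2/33 + 0 + 5/33 = 7/33
H(X) = -[(26/33)·log₂(26/33) + (7/33)·log₂(7/33)]
  = 0.27099 + 0.47452 = 0.7455 bits

H(Y|X) = H(X,Y) - H(X) = 1.9957 - 0.7455 = 1.2502 bits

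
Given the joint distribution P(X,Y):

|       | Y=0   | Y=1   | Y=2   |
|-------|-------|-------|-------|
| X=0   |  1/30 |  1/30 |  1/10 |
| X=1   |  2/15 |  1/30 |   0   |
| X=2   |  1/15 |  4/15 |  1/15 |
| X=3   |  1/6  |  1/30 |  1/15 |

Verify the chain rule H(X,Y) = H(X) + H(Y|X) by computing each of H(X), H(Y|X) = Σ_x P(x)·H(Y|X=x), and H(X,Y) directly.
H(X) = 1.8989 bits, H(Y|X) = 1.1958 bits, H(X,Y) = 3.0947 bits

Marginal of X (row sums):
  P(X=0) = 1/30 + 1/30 + 1/10 = 1/6
  P(X=1) = 2/15 + 1/30 + 0 = 1/6
  P(X=2) = 1/15 + 4/15 + 1/15 = 2/5
  P(X=3) = 1/6 + 1/30 + 1/15 = 4/15
H(X) = -[(1/6)·log₂(1/6) + (1/6)·log₂(1/6) + (2/5)·log₂(2/5) + (4/15)·log₂(4/15)]
  = 0.43083 + 0.43083 + 0.52877 + 0.50850 = 1.8989 bits

H(Y|X) = Σ_x P(x)·H(Y|X=x):
  X=0: P(X=0) = 1/6, P(Y|X=0) = (1/5, 1/5, 3/5) → H(Y|X=0) = 1.37095
  X=1: P(X=1) = 1/6, P(Y|X=1) = (4/5, 1/5, 0) → H(Y|X=1) = 0.72193
  X=2: P(X=2) = 2/5, P(Y|X=2) = (1/6, 2/3, 1/6) → H(Y|X=2) = 1.25163
  X=3: P(X=3) = 4/15, P(Y|X=3) = (5/8, 1/8, 1/4) → H(Y|X=3) = 1.29879
H(Y|X) = (1/6)·1.37095 + (1/6)·0.72193 + (2/5)·1.25163 + (4/15)·1.29879 = 1.1958 bits

H(X,Y) = -Σ_{x,y} P(x,y) log₂ P(x,y). Per-cell terms -P(x,y)·log₂P(x,y):
  X=0: 0.16356, 0.16356, 0.33219
  X=1: 0.38759, 0.16356, 0.00000
  X=2: 0.26046, 0.50850, 0.26046
  X=3: 0.43083, 0.16356, 0.26046
  (cells with P = 0 contribute 0)
Sum of the 12 terms: H(X,Y) = 3.0947 bits

Chain rule check:
  H(X) + H(Y|X) = 1.8989 + 1.1958 = 3.0947 bits
  H(X,Y) = 3.0947 bits
✓ Chain rule verified.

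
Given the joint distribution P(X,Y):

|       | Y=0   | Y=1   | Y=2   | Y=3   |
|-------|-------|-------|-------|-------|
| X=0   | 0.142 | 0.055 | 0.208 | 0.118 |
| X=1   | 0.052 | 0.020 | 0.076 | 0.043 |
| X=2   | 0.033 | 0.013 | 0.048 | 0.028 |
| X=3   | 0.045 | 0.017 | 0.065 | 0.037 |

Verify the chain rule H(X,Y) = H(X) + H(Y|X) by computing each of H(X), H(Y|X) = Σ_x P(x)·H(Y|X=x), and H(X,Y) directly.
H(X) = 1.7433 bits, H(Y|X) = 1.8663 bits, H(X,Y) = 3.6096 bits

Marginal of X (row sums):
  P(X=0) = 0.142 + 0.055 + 0.208 + 0.118 = 0.523
  P(X=1) = 0.052 + 0.020 + 0.076 + 0.043 = 0.191
  P(X=2) = 0.033 + 0.013 + 0.048 + 0.028 = 0.122
  P(X=3) = 0.045 + 0.017 + 0.065 + 0.037 = 0.164
H(X) = -[0.523·log₂(0.523) + 0.191·log₂(0.191) + 0.122·log₂(0.122) + 0.164·log₂(0.164)]
  = 0.48907 + 0.45618 + 0.37028 + 0.42775 = 1.7433 bits

H(Y|X) = Σ_x P(x)·H(Y|X=x):
  X=0: P(X=0) = 0.523, P(Y|X=0) = (142/523, 55/523, 208/523, 118/523) → H(Y|X=0) = 1.86607
  X=1: P(X=1) = 0.191, P(Y|X=1) = (52/191, 20/191, 76/191, 43/191) → H(Y|X=1) = 1.86521
  X=2: P(X=2) = 0.122, P(Y|X=2) = (33/122, 13/122, 24/61, 14/61) → H(Y|X=2) = 1.87127
  X=3: P(X=3) = 0.164, P(Y|X=3) = (45/164, 17/164, 65/164, 37/164) → H(Y|X=3) = 1.86472
H(Y|X) = 0.523·1.86607 + 0.191·1.86521 + 0.122·1.87127 + 0.164·1.86472 = 1.8663 bits

H(X,Y) = -Σ_{x,y} P(x,y) log₂ P(x,y). Per-cell terms -P(x,y)·log₂P(x,y):
  X=0: 0.39988, 0.23014, 0.47119, 0.36381
  X=1: 0.22180, 0.11288, 0.28256, 0.19520
  X=2: 0.16241, 0.08145, 0.21028, 0.14444
  X=3: 0.20133, 0.09993, 0.25632, 0.17598
Sum of the 16 terms: H(X,Y) = 3.6096 bits

Chain rule check:
  H(X) + H(Y|X) = 1.7433 + 1.8663 = 3.6096 bits
  H(X,Y) = 3.6096 bits
✓ Chain rule verified.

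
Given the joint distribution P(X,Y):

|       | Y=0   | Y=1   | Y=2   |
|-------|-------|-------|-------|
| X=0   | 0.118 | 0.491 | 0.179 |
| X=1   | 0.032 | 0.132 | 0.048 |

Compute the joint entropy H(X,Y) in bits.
2.0668 bits

H(X,Y) = -Σ_{x,y} P(x,y) log₂ P(x,y). Per-cell terms -P(x,y)·log₂P(x,y):
  X=0: 0.3638, 0.5039, 0.4443
  X=1: 0.1589, 0.3856, 0.2103
Sum of the 6 terms: H(X,Y) = 2.0668 bits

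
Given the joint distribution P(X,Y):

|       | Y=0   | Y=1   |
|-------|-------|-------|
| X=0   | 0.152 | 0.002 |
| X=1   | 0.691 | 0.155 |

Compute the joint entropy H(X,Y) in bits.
1.2164 bits

H(X,Y) = -Σ_{x,y} P(x,y) log₂ P(x,y). Per-cell terms -P(x,y)·log₂P(x,y):
  X=0: 0.4131, 0.0179
  X=1: 0.3685, 0.4169
Sum of the 4 terms: H(X,Y) = 1.2164 bits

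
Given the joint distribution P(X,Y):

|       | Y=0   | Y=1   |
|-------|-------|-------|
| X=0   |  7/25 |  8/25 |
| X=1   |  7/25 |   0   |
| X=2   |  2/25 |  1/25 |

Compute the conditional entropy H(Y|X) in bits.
0.7083 bits

H(Y|X) = H(X,Y) - H(X)

H(X,Y) = -Σ_{x,y} P(x,y) log₂ P(x,y). Per-cell terms -P(x,y)·log₂P(x,y):
  X=0: 0.514220, 0.526034
  X=1: 0.514220, 0.000000
  X=2: 0.291508, 0.185754
  (cells with P = 0 contribute 0)
Sum of the 6 terms: H(X,Y) = 2.03174 bits

Marginal of X (row sums):
  P(X=0) = 7/25 + 8/25 = 3/5
  P(X=1) = 7/25 + 0 = 7/25
  P(X=2) = 2/25 + 1/25 = 3/25
H(X) = -[(3/5)·log₂(3/5) + (7/25)·log₂(7/25) + (3/25)·log₂(3/25)]
  = 0.442179 + 0.514220 + 0.367067 = 1.32347 bits

H(Y|X) = H(X,Y) - H(X) = 2.03174 - 1.32347 = 0.7083 bits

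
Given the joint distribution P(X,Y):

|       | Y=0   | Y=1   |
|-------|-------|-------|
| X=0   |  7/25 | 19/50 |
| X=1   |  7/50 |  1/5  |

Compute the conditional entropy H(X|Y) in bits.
0.9247 bits

H(X|Y) = H(X,Y) - H(Y)

H(X,Y) = -Σ_{x,y} P(x,y) log₂ P(x,y). Per-cell terms -P(x,y)·log₂P(x,y):
  X=0: 0.51422, 0.53045
  X=1: 0.39711, 0.46439
Sum of the 4 terms: H(X,Y) = 1.9062 bits

Marginal of Y (column sums):
  P(Y=0) = 7/25 + 7/50 = 21/50
  P(Y=1) = 19/50 + 1/5 = 29/50
H(Y) = -[(21/50)·log₂(21/50) + (29/50)·log₂(29/50)]
  = 0.52565 + 0.45581 = 0.9815 bits

H(X|Y) = H(X,Y) - H(Y) = 1.9062 - 0.9815 = 0.9247 bits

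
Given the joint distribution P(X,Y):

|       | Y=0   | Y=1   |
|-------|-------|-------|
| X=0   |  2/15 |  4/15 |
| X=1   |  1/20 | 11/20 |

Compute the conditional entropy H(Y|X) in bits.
0.6156 bits

H(Y|X) = H(X,Y) - H(X)

H(X,Y) = -Σ_{x,y} P(x,y) log₂ P(x,y). Per-cell terms -P(x,y)·log₂P(x,y):
  X=0: 0.3876, 0.5085
  X=1: 0.2161, 0.4744
Sum of the 4 terms: H(X,Y) = 1.5866 bits

Marginal of X (row sums):
  P(X=0) = 2/15 + 4/15 = 2/5
  P(X=1) = 1/20 + 11/20 = 3/5
H(X) = -[(2/5)·log₂(2/5) + (3/5)·log₂(3/5)]
  = 0.5288 + 0.4422 = 0.9710 bits

H(Y|X) = H(X,Y) - H(X) = 1.5866 - 0.9710 = 0.6156 bits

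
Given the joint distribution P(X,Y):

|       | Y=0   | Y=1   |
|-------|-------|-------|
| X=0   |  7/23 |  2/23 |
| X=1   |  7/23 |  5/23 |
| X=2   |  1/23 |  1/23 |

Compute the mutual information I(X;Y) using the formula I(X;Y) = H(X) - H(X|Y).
0.0349 bits

I(X;Y) = H(X) - H(X|Y)

Marginal of X (row sums):
  P(X=0) = 7/23 + 2/23 = 9/23
  P(X=1) = 7/23 + 5/23 = 12/23
  P(X=2) = 1/23 + 1/23 = 2/23
H(X) = -[(9/23)·log₂(9/23) + (12/23)·log₂(12/23) + (2/23)·log₂(2/23)]
  = 0.5297 + 0.4897 + 0.3064 = 1.3258 bits

Marginal of Y (column sums):
  P(Y=0) = 7/23 + 7/23 + 1/23 = 15/23
  P(Y=1) = 2/23 + 5/23 + 1/23 = 8/23
H(X|Y) = Σ_y P(y)·H(X|Y=y):
  Y=0: P(Y=0) = 15/23, P(X|Y=0) = (7/15, 7/15, 1/15) → H(X|Y=0) = 1.2867
  Y=1: P(Y=1) = 8/23, P(X|Y=1) = (1/4, 5/8, 1/8) → H(X|Y=1) = 1.2988
H(X|Y) = (15/23)·1.2867 + (8/23)·1.2988 = 1.2909 bits

I(X;Y) = H(X) - H(X|Y) = 1.3258 - 1.2909 = 0.0349 bits

Cross-check via I(X;Y) = H(X) + H(Y) - H(X,Y): computing H(Y) from the column sums and H(X,Y) from the 6 cells in the same way gives H(Y) = 0.9321 bits and H(X,Y) = 2.2230 bits, so
I(X;Y) = 1.3258 + 0.9321 - 2.2230 = 0.0349 bits ✓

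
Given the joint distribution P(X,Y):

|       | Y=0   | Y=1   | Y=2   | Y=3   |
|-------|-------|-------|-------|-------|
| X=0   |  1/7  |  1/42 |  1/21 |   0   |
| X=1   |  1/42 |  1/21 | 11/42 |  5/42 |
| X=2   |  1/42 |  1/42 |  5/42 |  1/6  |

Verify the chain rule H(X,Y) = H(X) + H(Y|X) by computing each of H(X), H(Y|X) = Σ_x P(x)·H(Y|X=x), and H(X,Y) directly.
H(X) = 1.5222 bits, H(Y|X) = 1.4788 bits, H(X,Y) = 3.0010 bits

Marginal of X (row sums):
  P(X=0) = 1/7 + 1/42 + 1/21 + 0 = 3/14
  P(X=1) = 1/42 + 1/21 + 11/42 + 5/42 = 19/42
  P(X=2) = 1/42 + 1/42 + 5/42 + 1/6 = 1/3
H(X) = -[(3/14)·log₂(3/14) + (19/42)·log₂(19/42) + (1/3)·log₂(1/3)]
  = 0.476227 + 0.517700 + 0.528321 = 1.5222 bits

H(Y|X) = Σ_x P(x)·H(Y|X=x):
  X=0: P(X=0) = 3/14, P(Y|X=0) = (2/3, 1/9, 2/9, 0) → H(Y|X=0) = 1.224394
  X=1: P(X=1) = 19/42, P(Y|X=1) = (1/19, 2/19, 11/19, 5/19) → H(Y|X=1) = 1.528802
  X=2: P(X=2) = 1/3, P(Y|X=2) = (1/14, 1/14, 5/14, 1/2) → H(Y|X=2) = 1.574417
H(Y|X) = (3/14)·1.224394 + (19/42)·1.528802 + (1/3)·1.574417 = 1.4788 bits

H(X,Y) = -Σ_{x,y} P(x,y) log₂ P(x,y). Per-cell terms -P(x,y)·log₂P(x,y):
  X=0: 0.401051, 0.128389, 0.209158, 0.000000
  X=1: 0.128389, 0.209158, 0.506232, 0.365523
  X=2: 0.128389, 0.128389, 0.365523, 0.430827
  (cells with P = 0 contribute 0)
Sum of the 12 terms: H(X,Y) = 3.0010 bits

Chain rule check:
  H(X) + H(Y|X) = 1.5222 + 1.4788 = 3.0010 bits
  H(X,Y) = 3.0010 bits
✓ Chain rule verified.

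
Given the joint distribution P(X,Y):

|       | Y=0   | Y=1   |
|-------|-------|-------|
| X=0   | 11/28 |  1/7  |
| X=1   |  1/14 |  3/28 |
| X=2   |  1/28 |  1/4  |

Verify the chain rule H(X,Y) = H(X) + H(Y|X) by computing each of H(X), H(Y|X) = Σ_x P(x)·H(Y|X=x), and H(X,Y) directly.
H(X) = 1.4426 bits, H(Y|X) = 0.7769 bits, H(X,Y) = 2.2195 bits

Marginal of X (row sums):
  P(X=0) = 11/28 + 1/7 = 15/28
  P(X=1) = 1/14 + 3/28 = 5/28
  P(X=2) = 1/28 + 1/4 = 2/7
H(X) = -[(15/28)·log₂(15/28) + (5/28)·log₂(5/28) + (2/7)·log₂(2/7)]
  = 0.48239 + 0.44383 + 0.51639 = 1.4426 bits

H(Y|X) = Σ_x P(x)·H(Y|X=x):
  X=0: P(X=0) = 15/28, P(Y|X=0) = (11/15, 4/15) → H(Y|X=0) = 0.83664
  X=1: P(X=1) = 5/28, P(Y|X=1) = (2/5, 3/5) → H(Y|X=1) = 0.97095
  X=2: P(X=2) = 2/7, P(Y|X=2) = (1/8, 7/8) → H(Y|X=2) = 0.54356
H(Y|X) = (15/28)·0.83664 + (5/28)·0.97095 + (2/7)·0.54356 = 0.7769 bits

H(X,Y) = -Σ_{x,y} P(x,y) log₂ P(x,y). Per-cell terms -P(x,y)·log₂P(x,y):
  X=0: 0.52954, 0.40105
  X=1: 0.27195, 0.34526
  X=2: 0.17169, 0.50000
Sum of the 6 terms: H(X,Y) = 2.2195 bits

Chain rule check:
  H(X) + H(Y|X) = 1.4426 + 0.7769 = 2.2195 bits
  H(X,Y) = 2.2195 bits
✓ Chain rule verified.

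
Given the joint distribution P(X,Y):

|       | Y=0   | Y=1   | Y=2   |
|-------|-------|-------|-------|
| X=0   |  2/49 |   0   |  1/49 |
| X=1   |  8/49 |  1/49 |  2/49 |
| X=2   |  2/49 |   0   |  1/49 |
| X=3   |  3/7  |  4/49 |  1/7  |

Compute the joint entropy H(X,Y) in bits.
2.5557 bits

H(X,Y) = -Σ_{x,y} P(x,y) log₂ P(x,y). Per-cell terms -P(x,y)·log₂P(x,y):
  X=0: 0.188356, 0.000000, 0.114586
  X=1: 0.426891, 0.114586, 0.188356
  X=2: 0.188356, 0.000000, 0.114586
  X=3: 0.523882, 0.295078, 0.401051
  (cells with P = 0 contribute 0)
Sum of the 12 terms: H(X,Y) = 2.5557 bits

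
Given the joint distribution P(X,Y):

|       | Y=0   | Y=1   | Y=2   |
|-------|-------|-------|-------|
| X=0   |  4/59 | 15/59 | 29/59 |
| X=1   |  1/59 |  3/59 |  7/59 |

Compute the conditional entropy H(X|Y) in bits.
0.6931 bits

H(X|Y) = H(X,Y) - H(Y)

H(X,Y) = -Σ_{x,y} P(x,y) log₂ P(x,y). Per-cell terms -P(x,y)·log₂P(x,y):
  X=0: 0.26323, 0.50231, 0.50365
  X=1: 0.09971, 0.21853, 0.36486
Sum of the 6 terms: H(X,Y) = 1.9523 bits

Marginal of Y (column sums):
  P(Y=0) = 4/59 + 1/59 = 5/59
  P(Y=1) = 15/59 + 3/59 = 18/59
  P(Y=2) = 29/59 + 7/59 = 36/59
H(Y) = -[(5/59)·log₂(5/59) + (18/59)·log₂(18/59) + (36/59)·log₂(36/59)]
  = 0.30176 + 0.52252 + 0.43488 = 1.2592 bits

H(X|Y) = H(X,Y) - H(Y) = 1.9523 - 1.2592 = 0.6931 bits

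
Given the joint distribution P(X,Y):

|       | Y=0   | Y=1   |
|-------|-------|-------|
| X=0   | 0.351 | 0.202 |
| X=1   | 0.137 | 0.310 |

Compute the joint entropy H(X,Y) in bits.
1.9130 bits

H(X,Y) = -Σ_{x,y} P(x,y) log₂ P(x,y). Per-cell terms -P(x,y)·log₂P(x,y):
  X=0: 0.5302, 0.4661
  X=1: 0.3929, 0.5238
Sum of the 4 terms: H(X,Y) = 1.9130 bits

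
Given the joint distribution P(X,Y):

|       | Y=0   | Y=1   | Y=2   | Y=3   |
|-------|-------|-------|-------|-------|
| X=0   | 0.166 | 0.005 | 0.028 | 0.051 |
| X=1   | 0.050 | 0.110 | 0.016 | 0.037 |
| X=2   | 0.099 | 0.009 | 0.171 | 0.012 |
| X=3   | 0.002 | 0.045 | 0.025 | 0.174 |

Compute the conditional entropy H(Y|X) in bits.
1.3733 bits

H(Y|X) = H(X,Y) - H(X)

H(X,Y) = -Σ_{x,y} P(x,y) log₂ P(x,y). Per-cell terms -P(x,y)·log₂P(x,y):
  X=0: 0.43006, 0.03822, 0.14444, 0.21896
  X=1: 0.21610, 0.35029, 0.09545, 0.17598
  X=2: 0.33031, 0.06116, 0.43570, 0.07657
  X=3: 0.01793, 0.20133, 0.13305, 0.43897
Sum of the 16 terms: H(X,Y) = 3.3645 bits

Marginal of X (row sums):
  P(X=0) = 0.166 + 0.005 + 0.028 + 0.051 = 0.250
  P(X=1) = 0.050 + 0.110 + 0.016 + 0.037 = 0.213
  P(X=2) = 0.099 + 0.009 + 0.171 + 0.012 = 0.291
  P(X=3) = 0.002 + 0.045 + 0.025 + 0.174 = 0.246
H(X) = -[0.250·log₂(0.250) + 0.213·log₂(0.213) + 0.291·log₂(0.291) + 0.246·log₂(0.246)]
  = 0.50000 + 0.47522 + 0.51824 + 0.49772 = 1.9912 bits

H(Y|X) = H(X,Y) - H(X) = 3.3645 - 1.9912 = 1.3733 bits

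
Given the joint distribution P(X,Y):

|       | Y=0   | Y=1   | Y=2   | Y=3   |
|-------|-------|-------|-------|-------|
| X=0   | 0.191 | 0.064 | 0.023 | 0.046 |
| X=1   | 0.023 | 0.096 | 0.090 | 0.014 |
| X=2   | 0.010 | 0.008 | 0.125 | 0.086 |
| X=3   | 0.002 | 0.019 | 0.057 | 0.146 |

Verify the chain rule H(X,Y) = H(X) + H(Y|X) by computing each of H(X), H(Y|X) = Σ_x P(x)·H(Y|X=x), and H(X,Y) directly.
H(X) = 1.9800 bits, H(Y|X) = 1.4771 bits, H(X,Y) = 3.4571 bits

Marginal of X (row sums):
  P(X=0) = 0.191 + 0.064 + 0.023 + 0.046 = 0.324
  P(X=1) = 0.023 + 0.096 + 0.090 + 0.014 = 0.223
  P(X=2) = 0.010 + 0.008 + 0.125 + 0.086 = 0.229
  P(X=3) = 0.002 + 0.019 + 0.057 + 0.146 = 0.224
H(X) = -[0.324·log₂(0.324) + 0.223·log₂(0.223) + 0.229·log₂(0.229) + 0.224·log₂(0.224)]
  = 0.526803 + 0.482769 + 0.486987 + 0.483488 = 1.9800 bits

H(Y|X) = Σ_x P(x)·H(Y|X=x):
  X=0: P(X=0) = 0.324, P(Y|X=0) = (191/324, 16/81, 23/324, 23/162) → H(Y|X=0) = 1.582397
  X=1: P(X=1) = 0.223, P(Y|X=1) = (23/223, 96/223, 90/223, 14/223) → H(Y|X=1) = 1.640505
  X=2: P(X=2) = 0.229, P(Y|X=2) = (10/229, 8/229, 125/229, 86/229) → H(Y|X=2) = 1.373697
  X=3: P(X=3) = 0.224, P(Y|X=3) = (1/112, 19/224, 57/224, 73/112) → H(Y|X=3) = 1.267624
H(Y|X) = 0.324·1.582397 + 0.223·1.640505 + 0.229·1.373697 + 0.224·1.267624 = 1.4771 bits

H(X,Y) = -Σ_{x,y} P(x,y) log₂ P(x,y). Per-cell terms -P(x,y)·log₂P(x,y):
  X=0: 0.456176, 0.253810, 0.125171, 0.204342
  X=1: 0.125171, 0.324559, 0.312654, 0.086218
  X=2: 0.066439, 0.055726, 0.375000, 0.304399
  X=3: 0.017932, 0.108639, 0.235575, 0.405290
Sum of the 16 terms: H(X,Y) = 3.4571 bits

Chain rule check:
  H(X) + H(Y|X) = 1.9800 + 1.4771 = 3.4571 bits
  H(X,Y) = 3.4571 bits
✓ Chain rule verified.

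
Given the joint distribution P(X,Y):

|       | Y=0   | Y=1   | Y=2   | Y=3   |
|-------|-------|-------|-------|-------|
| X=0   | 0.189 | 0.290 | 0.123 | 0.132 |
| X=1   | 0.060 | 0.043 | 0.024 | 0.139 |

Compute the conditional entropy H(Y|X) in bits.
1.8576 bits

H(Y|X) = H(X,Y) - H(X)

H(X,Y) = -Σ_{x,y} P(x,y) log₂ P(x,y). Per-cell terms -P(x,y)·log₂P(x,y):
  X=0: 0.454269, 0.517904, 0.371862, 0.385624
  X=1: 0.243534, 0.195199, 0.129140, 0.395711
Sum of the 8 terms: H(X,Y) = 2.69324 bits

Marginal of X (row sums):
  P(X=0) = 0.189 + 0.290 + 0.123 + 0.132 = 0.734
  P(X=1) = 0.060 + 0.043 + 0.024 + 0.139 = 0.266
H(X) = -[0.734·log₂(0.734) + 0.266·log₂(0.266)]
  = 0.327473 + 0.508193 = 0.83567 bits

H(Y|X) = H(X,Y) - H(X) = 2.69324 - 0.83567 = 1.8576 bits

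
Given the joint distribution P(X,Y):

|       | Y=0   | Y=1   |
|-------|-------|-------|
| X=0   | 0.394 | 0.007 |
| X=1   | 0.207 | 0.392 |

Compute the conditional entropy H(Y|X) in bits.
0.6080 bits

H(Y|X) = H(X,Y) - H(X)

H(X,Y) = -Σ_{x,y} P(x,y) log₂ P(x,y). Per-cell terms -P(x,y)·log₂P(x,y):
  X=0: 0.5294, 0.0501
  X=1: 0.4704, 0.5296
Sum of the 4 terms: H(X,Y) = 1.5795 bits

Marginal of X (row sums):
  P(X=0) = 0.394 + 0.007 = 0.401
  P(X=1) = 0.207 + 0.392 = 0.599
H(X) = -[0.401·log₂(0.401) + 0.599·log₂(0.599)]
  = 0.5286 + 0.4429 = 0.9715 bits

H(Y|X) = H(X,Y) - H(X) = 1.5795 - 0.9715 = 0.6080 bits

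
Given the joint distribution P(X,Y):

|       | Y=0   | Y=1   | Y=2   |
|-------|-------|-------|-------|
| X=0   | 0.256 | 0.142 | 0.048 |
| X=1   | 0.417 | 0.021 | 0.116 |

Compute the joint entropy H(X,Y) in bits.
2.1171 bits

H(X,Y) = -Σ_{x,y} P(x,y) log₂ P(x,y). Per-cell terms -P(x,y)·log₂P(x,y):
  X=0: 0.5032, 0.3999, 0.2103
  X=1: 0.5262, 0.1170, 0.3605
Sum of the 6 terms: H(X,Y) = 2.1171 bits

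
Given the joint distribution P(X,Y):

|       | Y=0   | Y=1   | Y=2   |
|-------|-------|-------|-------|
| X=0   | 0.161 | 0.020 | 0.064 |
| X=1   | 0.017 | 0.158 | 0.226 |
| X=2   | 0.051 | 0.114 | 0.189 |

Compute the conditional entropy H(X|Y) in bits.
1.3125 bits

H(X|Y) = H(X,Y) - H(Y)

H(X,Y) = -Σ_{x,y} P(x,y) log₂ P(x,y). Per-cell terms -P(x,y)·log₂P(x,y):
  X=0: 0.42421, 0.11288, 0.25381
  X=1: 0.09993, 0.42060, 0.48491
  X=2: 0.21896, 0.35715, 0.45427
Sum of the 9 terms: H(X,Y) = 2.8267 bits

Marginal of Y (column sums):
  P(Y=0) = 0.161 + 0.017 + 0.051 = 0.229
  P(Y=1) = 0.020 + 0.158 + 0.114 = 0.292
  P(Y=2) = 0.064 + 0.226 + 0.189 = 0.479
H(Y) = -[0.229·log₂(0.229) + 0.292·log₂(0.292) + 0.479·log₂(0.479)]
  = 0.48699 + 0.51858 + 0.50865 = 1.5142 bits

H(X|Y) = H(X,Y) - H(Y) = 2.8267 - 1.5142 = 1.3125 bits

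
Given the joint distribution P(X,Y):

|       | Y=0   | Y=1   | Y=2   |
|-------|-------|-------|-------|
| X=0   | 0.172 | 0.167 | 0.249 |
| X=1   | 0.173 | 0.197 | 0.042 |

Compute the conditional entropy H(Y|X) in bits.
1.4816 bits

H(Y|X) = H(X,Y) - H(X)

H(X,Y) = -Σ_{x,y} P(x,y) log₂ P(x,y). Per-cell terms -P(x,y)·log₂P(x,y):
  X=0: 0.436797, 0.431207, 0.499440
  X=1: 0.437890, 0.461715, 0.192086
Sum of the 6 terms: H(X,Y) = 2.459135 bits

Marginal of X (row sums):
  P(X=0) = 0.172 + 0.167 + 0.249 = 0.588
  P(X=1) = 0.173 + 0.197 + 0.042 = 0.412
H(X) = -[0.588·log₂(0.588) + 0.412·log₂(0.412)]
  = 0.450474 + 0.527065 = 0.977539 bits

H(Y|X) = H(X,Y) - H(X) = 2.459135 - 0.977539 = 1.4816 bits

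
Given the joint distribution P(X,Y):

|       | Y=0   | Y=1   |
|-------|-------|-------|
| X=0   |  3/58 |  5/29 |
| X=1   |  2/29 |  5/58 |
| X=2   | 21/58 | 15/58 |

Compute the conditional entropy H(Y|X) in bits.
0.9367 bits

H(Y|X) = H(X,Y) - H(X)

H(X,Y) = -Σ_{x,y} P(x,y) log₂ P(x,y). Per-cell terms -P(x,y)·log₂P(x,y):
  X=0: 0.22102, 0.43725
  X=1: 0.26607, 0.30483
  X=2: 0.53067, 0.50459
Sum of the 6 terms: H(X,Y) = 2.26443 bits

Marginal of X (row sums):
  P(X=0) = 3/58 + 5/29 = 13/58
  P(X=1) = 2/29 + 5/58 = 9/58
  P(X=2) = 21/58 + 15/58 = 18/29
H(X) = -[(13/58)·log₂(13/58) + (9/58)·log₂(9/58) + (18/29)·log₂(18/29)]
  = 0.48359 + 0.41711 + 0.42707 = 1.32777 bits

H(Y|X) = H(X,Y) - H(X) = 2.26443 - 1.32777 = 0.9367 bits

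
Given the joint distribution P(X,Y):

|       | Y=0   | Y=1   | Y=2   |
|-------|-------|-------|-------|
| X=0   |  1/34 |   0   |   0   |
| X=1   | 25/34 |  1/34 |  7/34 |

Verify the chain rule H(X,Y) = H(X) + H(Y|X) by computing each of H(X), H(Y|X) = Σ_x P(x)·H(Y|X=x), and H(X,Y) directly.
H(X) = 0.1914 bits, H(Y|X) = 0.9034 bits, H(X,Y) = 1.0949 bits

Marginal of X (row sums):
  P(X=0) = 1/34 + 0 + 0 = 1/34
  P(X=1) = 25/34 + 1/34 + 7/34 = 33/34
H(X) = -[(1/34)·log₂(1/34) + (33/34)·log₂(33/34)]
  = 0.14963 + 0.04180 = 0.1914 bits

H(Y|X) = Σ_x P(x)·H(Y|X=x):
  X=0: P(X=0) = 1/34, P(Y|X=0) = (1, 0, 0) → H(Y|X=0) = 0.00000
  X=1: P(X=1) = 33/34, P(Y|X=1) = (25/33, 1/33, 7/33) → H(Y|X=1) = 0.93082
H(Y|X) = (1/34)·0.00000 + (33/34)·0.93082 = 0.9034 bits

H(X,Y) = -Σ_{x,y} P(x,y) log₂ P(x,y). Per-cell terms -P(x,y)·log₂P(x,y):
  X=0: 0.14963, 0.00000, 0.00000
  X=1: 0.32618, 0.14963, 0.46943
  (cells with P = 0 contribute 0)
Sum of the 6 terms: H(X,Y) = 1.0949 bits

Chain rule check:
  H(X) + H(Y|X) = 0.1914 + 0.9034 = 1.0948 bits
  H(X,Y) = 1.0949 bits
✓ Chain rule verified (Δ = 0.0001 is 4-dp rounding noise: each of the three values was rounded independently).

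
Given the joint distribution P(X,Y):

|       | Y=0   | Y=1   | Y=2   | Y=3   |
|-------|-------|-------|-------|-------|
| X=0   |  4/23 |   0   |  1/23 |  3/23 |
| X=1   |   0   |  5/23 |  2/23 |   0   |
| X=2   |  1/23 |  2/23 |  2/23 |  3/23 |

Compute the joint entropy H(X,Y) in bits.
2.9966 bits

H(X,Y) = -Σ_{x,y} P(x,y) log₂ P(x,y). Per-cell terms -P(x,y)·log₂P(x,y):
  X=0: 0.438880, 0.000000, 0.196677, 0.383296
  X=1: 0.000000, 0.478616, 0.306397, 0.000000
  X=2: 0.196677, 0.306397, 0.306397, 0.383296
  (cells with P = 0 contribute 0)
Sum of the 12 terms: H(X,Y) = 2.9966 bits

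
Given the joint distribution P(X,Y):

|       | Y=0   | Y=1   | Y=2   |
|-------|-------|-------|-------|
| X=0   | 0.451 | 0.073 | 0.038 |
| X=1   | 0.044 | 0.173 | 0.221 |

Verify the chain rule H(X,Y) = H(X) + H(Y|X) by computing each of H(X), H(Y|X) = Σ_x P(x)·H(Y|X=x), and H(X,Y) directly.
H(X) = 0.9889 bits, H(Y|X) = 1.1016 bits, H(X,Y) = 2.0905 bits

Marginal of X (row sums):
  P(X=0) = 0.451 + 0.073 + 0.038 = 0.562
  P(X=1) = 0.044 + 0.173 + 0.221 = 0.438
H(X) = -[0.562·log₂(0.562) + 0.438·log₂(0.438)]
  = 0.4672 + 0.5217 = 0.9889 bits

H(Y|X) = Σ_x P(x)·H(Y|X=x):
  X=0: P(X=0) = 0.562, P(Y|X=0) = (451/562, 73/562, 19/281) → H(Y|X=0) = 0.9000
  X=1: P(X=1) = 0.438, P(Y|X=1) = (22/219, 173/438, 221/438) → H(Y|X=1) = 1.3603
H(Y|X) = 0.562·0.9000 + 0.438·1.3603 = 1.1016 bits

H(X,Y) = -Σ_{x,y} P(x,y) log₂ P(x,y). Per-cell terms -P(x,y)·log₂P(x,y):
  X=0: 0.5181, 0.2756, 0.1793
  X=1: 0.1983, 0.4379, 0.4813
Sum of the 6 terms: H(X,Y) = 2.0905 bits

Chain rule check:
  H(X) + H(Y|X) = 0.9889 + 1.1016 = 2.0905 bits
  H(X,Y) = 2.0905 bits
✓ Chain rule verified.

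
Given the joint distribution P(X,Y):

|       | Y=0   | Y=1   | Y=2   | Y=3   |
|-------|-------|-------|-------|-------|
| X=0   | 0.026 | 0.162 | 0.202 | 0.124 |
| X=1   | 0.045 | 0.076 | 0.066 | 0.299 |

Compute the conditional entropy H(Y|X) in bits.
1.6659 bits

H(Y|X) = H(X,Y) - H(X)

H(X,Y) = -Σ_{x,y} P(x,y) log₂ P(x,y). Per-cell terms -P(x,y)·log₂P(x,y):
  X=0: 0.13690, 0.42540, 0.46613, 0.37344
  X=1: 0.20133, 0.28256, 0.25881, 0.52079
Sum of the 8 terms: H(X,Y) = 2.66536 bits

Marginal of X (row sums):
  P(X=0) = 0.026 + 0.162 + 0.202 + 0.124 = 0.514
  P(X=1) = 0.045 + 0.076 + 0.066 + 0.299 = 0.486
H(X) = -[0.514·log₂(0.514) + 0.486·log₂(0.486)]
  = 0.49352 + 0.50591 = 0.99943 bits

H(Y|X) = H(X,Y) - H(X) = 2.66536 - 0.99943 = 1.6659 bits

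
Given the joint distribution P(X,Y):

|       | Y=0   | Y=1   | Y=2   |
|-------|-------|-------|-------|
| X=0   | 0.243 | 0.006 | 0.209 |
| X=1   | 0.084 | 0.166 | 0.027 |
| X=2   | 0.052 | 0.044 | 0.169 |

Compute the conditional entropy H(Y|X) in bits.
1.2000 bits

H(Y|X) = H(X,Y) - H(X)

H(X,Y) = -Σ_{x,y} P(x,y) log₂ P(x,y). Per-cell terms -P(x,y)·log₂P(x,y):
  X=0: 0.49596, 0.04428, 0.47201
  X=1: 0.30017, 0.43006, 0.14069
  X=2: 0.22180, 0.19828, 0.43347
Sum of the 9 terms: H(X,Y) = 2.7367 bits

Marginal of X (row sums):
  P(X=0) = 0.243 + 0.006 + 0.209 = 0.458
  P(X=1) = 0.084 + 0.166 + 0.027 = 0.277
  P(X=2) = 0.052 + 0.044 + 0.169 = 0.265
H(X) = -[0.458·log₂(0.458) + 0.277·log₂(0.277) + 0.265·log₂(0.265)]
  = 0.51597 + 0.51302 + 0.50772 = 1.5367 bits

H(Y|X) = H(X,Y) - H(X) = 2.7367 - 1.5367 = 1.2000 bits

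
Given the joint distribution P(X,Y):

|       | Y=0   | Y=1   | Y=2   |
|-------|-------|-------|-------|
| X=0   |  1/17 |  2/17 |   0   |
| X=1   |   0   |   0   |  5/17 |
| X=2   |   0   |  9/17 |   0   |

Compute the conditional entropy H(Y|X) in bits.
0.1621 bits

H(Y|X) = H(X,Y) - H(X)

H(X,Y) = -Σ_{x,y} P(x,y) log₂ P(x,y). Per-cell terms -P(x,y)·log₂P(x,y):
  X=0: 0.240439, 0.363231, 0.000000
  X=1: 0.000000, 0.000000, 0.519275
  X=2: 0.000000, 0.485755, 0.000000
  (cells with P = 0 contribute 0)
Sum of the 9 terms: H(X,Y) = 1.608700 bits

Marginal of X (row sums):
  P(X=0) = 1/17 + 2/17 + 0 = 3/17
  P(X=1) = 0 + 0 + 5/17 = 5/17
  P(X=2) = 0 + 9/17 + 0 = 9/17
H(X) = -[(3/17)·log₂(3/17) + (5/17)·log₂(5/17) + (9/17)·log₂(9/17)]
  = 0.441618 + 0.519275 + 0.485755 = 1.446648 bits

H(Y|X) = H(X,Y) - H(X) = 1.608700 - 1.446648 = 0.1621 bits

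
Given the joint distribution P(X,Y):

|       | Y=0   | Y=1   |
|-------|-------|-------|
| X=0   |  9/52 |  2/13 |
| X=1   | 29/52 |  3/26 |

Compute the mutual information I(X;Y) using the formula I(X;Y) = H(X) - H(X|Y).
0.0694 bits

I(X;Y) = H(X) - H(X|Y)

Marginal of X (row sums):
  P(X=0) = 9/52 + 2/13 = 17/52
  P(X=1) = 29/52 + 3/26 = 35/52
H(X) = -[(17/52)·log₂(17/52) + (35/52)·log₂(35/52)]
  = 0.52732 + 0.38443 = 0.91175 bits

Marginal of Y (column sums):
  P(Y=0) = 9/52 + 29/52 = 19/26
  P(Y=1) = 2/13 + 3/26 = 7/26
H(X|Y) = Σ_y P(y)·H(X|Y=y):
  Y=0: P(Y=0) = 19/26, P(X|Y=0) = (9/38, 29/38) → H(X|Y=0) = 0.78975
  Y=1: P(Y=1) = 7/26, P(X|Y=1) = (4/7, 3/7) → H(X|Y=1) = 0.98523
H(X|Y) = (19/26)·0.78975 + (7/26)·0.98523 = 0.84238 bits

I(X;Y) = H(X) - H(X|Y) = 0.91175 - 0.84238 = 0.0694 bits

Cross-check via I(X;Y) = H(X) + H(Y) - H(X,Y): computing H(Y) from the column sums and H(X,Y) from the 4 cells in the same way gives H(Y) = 0.84036 bits and H(X,Y) = 1.68274 bits, so
I(X;Y) = 0.91175 + 0.84036 - 1.68274 = 0.0694 bits ✓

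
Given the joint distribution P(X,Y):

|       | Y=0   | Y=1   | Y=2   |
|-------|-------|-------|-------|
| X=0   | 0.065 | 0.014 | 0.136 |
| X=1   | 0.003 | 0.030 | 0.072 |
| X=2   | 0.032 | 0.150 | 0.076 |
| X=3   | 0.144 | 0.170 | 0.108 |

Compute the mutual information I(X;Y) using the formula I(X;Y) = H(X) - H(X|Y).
0.1844 bits

I(X;Y) = H(X) - H(X|Y)

Marginal of X (row sums):
  P(X=0) = 0.065 + 0.014 + 0.136 = 0.215
  P(X=1) = 0.003 + 0.030 + 0.072 = 0.105
  P(X=2) = 0.032 + 0.150 + 0.076 = 0.258
  P(X=3) = 0.144 + 0.170 + 0.108 = 0.422
H(X) = -[0.215·log₂(0.215) + 0.105·log₂(0.105) + 0.258·log₂(0.258) + 0.422·log₂(0.422)]
  = 0.47678 + 0.34141 + 0.50428 + 0.52526 = 1.8477 bits

Marginal of Y (column sums):
  P(Y=0) = 0.065 + 0.003 + 0.032 + 0.144 = 0.244
  P(Y=1) = 0.014 + 0.030 + 0.150 + 0.170 = 0.364
  P(Y=2) = 0.136 + 0.072 + 0.076 + 0.108 = 0.392
H(X|Y) = Σ_y P(y)·H(X|Y=y):
  Y=0: P(Y=0) = 0.244, P(X|Y=0) = (65/244, 3/244, 8/61, 36/61) → H(X|Y=0) = 1.41976
  Y=1: P(Y=1) = 0.364, P(X|Y=1) = (1/26, 15/182, 75/182, 85/182) → H(X|Y=1) = 1.51761
  Y=2: P(Y=2) = 0.392, P(X|Y=2) = (17/49, 9/49, 19/98, 27/98) → H(X|Y=2) = 1.95017
H(X|Y) = 0.244·1.41976 + 0.364·1.51761 + 0.392·1.95017 = 1.6633 bits

I(X;Y) = H(X) - H(X|Y) = 1.8477 - 1.6633 = 0.1844 bits

Cross-check via I(X;Y) = H(X) + H(Y) - H(X,Y): computing H(Y) from the column sums and H(X,Y) from the 12 cells in the same way gives H(Y) = 1.5569 bits and H(X,Y) = 3.2202 bits, so
I(X;Y) = 1.8477 + 1.5569 - 3.2202 = 0.1844 bits ✓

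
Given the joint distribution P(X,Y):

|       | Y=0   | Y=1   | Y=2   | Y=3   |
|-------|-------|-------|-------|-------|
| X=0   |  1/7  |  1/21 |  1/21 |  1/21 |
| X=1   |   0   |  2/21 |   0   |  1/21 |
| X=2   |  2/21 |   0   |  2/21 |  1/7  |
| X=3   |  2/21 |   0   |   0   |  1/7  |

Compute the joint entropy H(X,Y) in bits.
3.3321 bits

H(X,Y) = -Σ_{x,y} P(x,y) log₂ P(x,y). Per-cell terms -P(x,y)·log₂P(x,y):
  X=0: 0.40105, 0.20916, 0.20916, 0.20916
  X=1: 0.00000, 0.32308, 0.00000, 0.20916
  X=2: 0.32308, 0.00000, 0.32308, 0.40105
  X=3: 0.32308, 0.00000, 0.00000, 0.40105
  (cells with P = 0 contribute 0)
Sum of the 16 terms: H(X,Y) = 3.3321 bits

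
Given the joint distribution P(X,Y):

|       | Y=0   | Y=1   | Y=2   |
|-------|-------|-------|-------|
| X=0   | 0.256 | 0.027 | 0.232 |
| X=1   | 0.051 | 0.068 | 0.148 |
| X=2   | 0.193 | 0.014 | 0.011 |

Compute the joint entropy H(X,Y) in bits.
2.6394 bits

H(X,Y) = -Σ_{x,y} P(x,y) log₂ P(x,y). Per-cell terms -P(x,y)·log₂P(x,y):
  X=0: 0.5032, 0.1407, 0.4890
  X=1: 0.2190, 0.2637, 0.4079
  X=2: 0.4581, 0.0862, 0.0716
Sum of the 9 terms: H(X,Y) = 2.6394 bits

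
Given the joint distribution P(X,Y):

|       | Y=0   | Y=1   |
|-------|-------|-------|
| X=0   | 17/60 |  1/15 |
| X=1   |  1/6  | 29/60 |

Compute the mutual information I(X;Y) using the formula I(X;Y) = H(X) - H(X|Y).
0.2131 bits

I(X;Y) = H(X) - H(X|Y)

Marginal of X (row sums):
  P(X=0) = 17/60 + 1/15 = 7/20
  P(X=1) = 1/6 + 29/60 = 13/20
H(X) = -[(7/20)·log₂(7/20) + (13/20)·log₂(13/20)]
  = 0.5301 + 0.4040 = 0.9341 bits

Marginal of Y (column sums):
  P(Y=0) = 17/60 + 1/6 = 9/20
  P(Y=1) = 1/15 + 29/60 = 11/20
H(X|Y) = Σ_y P(y)·H(X|Y=y):
  Y=0: P(Y=0) = 9/20, P(X|Y=0) = (17/27, 10/27) → H(X|Y=0) = 0.9510
  Y=1: P(Y=1) = 11/20, P(X|Y=1) = (4/33, 29/33) → H(X|Y=1) = 0.5328
H(X|Y) = (9/20)·0.9510 + (11/20)·0.5328 = 0.7210 bits

I(X;Y) = H(X) - H(X|Y) = 0.9341 - 0.7210 = 0.2131 bits

Cross-check via I(X;Y) = H(X) + H(Y) - H(X,Y): computing H(Y) from the column sums and H(X,Y) from the 4 cells in the same way gives H(Y) = 0.9928 bits and H(X,Y) = 1.7138 bits, so
I(X;Y) = 0.9341 + 0.9928 - 1.7138 = 0.2131 bits ✓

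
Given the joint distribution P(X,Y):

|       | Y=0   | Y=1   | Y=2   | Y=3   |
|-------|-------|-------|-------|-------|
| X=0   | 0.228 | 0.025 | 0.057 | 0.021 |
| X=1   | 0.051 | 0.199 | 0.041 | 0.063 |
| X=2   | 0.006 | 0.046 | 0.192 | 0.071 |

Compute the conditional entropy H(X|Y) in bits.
1.1104 bits

H(X|Y) = H(X,Y) - H(Y)

H(X,Y) = -Σ_{x,y} P(x,y) log₂ P(x,y). Per-cell terms -P(x,y)·log₂P(x,y):
  X=0: 0.486300, 0.133048, 0.235575, 0.117043
  X=1: 0.218961, 0.463503, 0.188938, 0.251276
  X=2: 0.044285, 0.204342, 0.457118, 0.270939
Sum of the 12 terms: H(X,Y) = 3.07133 bits

Marginal of Y (column sums):
  P(Y=0) = 0.228 + 0.051 + 0.006 = 0.285
  P(Y=1) = 0.025 + 0.199 + 0.046 = 0.270
  P(Y=2) = 0.057 + 0.041 + 0.192 = 0.290
  P(Y=3) = 0.021 + 0.063 + 0.071 = 0.155
H(Y) = -[0.285·log₂(0.285) + 0.270·log₂(0.270) + 0.290·log₂(0.290) + 0.155·log₂(0.155)]
  = 0.516125 + 0.510022 + 0.517904 + 0.416897 = 1.96095 bits

H(X|Y) = H(X,Y) - H(Y) = 3.07133 - 1.96095 = 1.1104 bits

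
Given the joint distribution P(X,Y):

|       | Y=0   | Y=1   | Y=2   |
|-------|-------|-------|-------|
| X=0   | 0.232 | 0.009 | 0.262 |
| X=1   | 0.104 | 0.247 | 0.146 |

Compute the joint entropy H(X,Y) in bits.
2.2996 bits

H(X,Y) = -Σ_{x,y} P(x,y) log₂ P(x,y). Per-cell terms -P(x,y)·log₂P(x,y):
  X=0: 0.48901, 0.06116, 0.50628
  X=1: 0.33960, 0.49830, 0.40529
Sum of the 6 terms: H(X,Y) = 2.2996 bits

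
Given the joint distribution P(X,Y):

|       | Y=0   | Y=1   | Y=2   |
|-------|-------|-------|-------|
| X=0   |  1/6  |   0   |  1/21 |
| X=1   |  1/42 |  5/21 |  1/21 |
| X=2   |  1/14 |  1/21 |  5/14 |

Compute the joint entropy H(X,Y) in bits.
2.4821 bits

H(X,Y) = -Σ_{x,y} P(x,y) log₂ P(x,y). Per-cell terms -P(x,y)·log₂P(x,y):
  X=0: 0.43083, 0.00000, 0.20916
  X=1: 0.12839, 0.49295, 0.20916
  X=2: 0.27195, 0.20916, 0.53051
  (cells with P = 0 contribute 0)
Sum of the 9 terms: H(X,Y) = 2.4821 bits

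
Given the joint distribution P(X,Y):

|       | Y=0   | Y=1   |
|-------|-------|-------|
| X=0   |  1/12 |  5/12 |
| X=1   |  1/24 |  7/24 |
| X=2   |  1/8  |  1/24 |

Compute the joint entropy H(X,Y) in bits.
2.1006 bits

H(X,Y) = -Σ_{x,y} P(x,y) log₂ P(x,y). Per-cell terms -P(x,y)·log₂P(x,y):
  X=0: 0.29875, 0.52626
  X=1: 0.19104, 0.51847
  X=2: 0.37500, 0.19104
Sum of the 6 terms: H(X,Y) = 2.1006 bits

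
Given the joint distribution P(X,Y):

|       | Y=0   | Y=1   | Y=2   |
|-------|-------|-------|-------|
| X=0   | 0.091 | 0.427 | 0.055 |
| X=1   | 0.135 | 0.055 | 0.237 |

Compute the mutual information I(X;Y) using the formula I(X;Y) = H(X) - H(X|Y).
0.3141 bits

I(X;Y) = H(X) - H(X|Y)

Marginal of X (row sums):
  P(X=0) = 0.091 + 0.427 + 0.055 = 0.573
  P(X=1) = 0.135 + 0.055 + 0.237 = 0.427
H(X) = -[0.573·log₂(0.573) + 0.427·log₂(0.427)]
  = 0.46034 + 0.52422 = 0.9846 bits

Marginal of Y (column sums):
  P(Y=0) = 0.091 + 0.135 = 0.226
  P(Y=1) = 0.427 + 0.055 = 0.482
  P(Y=2) = 0.055 + 0.237 = 0.292
H(X|Y) = Σ_y P(y)·H(X|Y=y):
  Y=0: P(Y=0) = 0.226, P(X|Y=0) = (91/226, 135/226) → H(X|Y=0) = 0.97248
  Y=1: P(Y=1) = 0.482, P(X|Y=1) = (427/482, 55/482) → H(X|Y=1) = 0.51218
  Y=2: P(Y=2) = 0.292, P(X|Y=2) = (55/292, 237/292) → H(X|Y=2) = 0.69802
H(X|Y) = 0.226·0.97248 + 0.482·0.51218 + 0.292·0.69802 = 0.6705 bits

I(X;Y) = H(X) - H(X|Y) = 0.9846 - 0.6705 = 0.3141 bits

Cross-check via I(X;Y) = H(X) + H(Y) - H(X,Y): computing H(Y) from the column sums and H(X,Y) from the 6 cells in the same way gives H(Y) = 1.5110 bits and H(X,Y) = 2.1815 bits, so
I(X;Y) = 0.9846 + 1.5110 - 2.1815 = 0.3141 bits ✓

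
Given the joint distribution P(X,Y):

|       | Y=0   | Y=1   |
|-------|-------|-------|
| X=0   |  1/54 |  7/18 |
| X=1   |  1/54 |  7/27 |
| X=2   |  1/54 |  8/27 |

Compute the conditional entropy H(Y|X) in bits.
0.3084 bits

H(Y|X) = H(X,Y) - H(X)

H(X,Y) = -Σ_{x,y} P(x,y) log₂ P(x,y). Per-cell terms -P(x,y)·log₂P(x,y):
  X=0: 0.1065720, 0.5298884
  X=1: 0.1065720, 0.5049159
  X=2: 0.1065720, 0.5199667
Sum of the 6 terms: H(X,Y) = 1.874487 bits

Marginal of X (row sums):
  P(X=0) = 1/54 + 7/18 = 11/27
  P(X=1) = 1/54 + 7/27 = 5/18
  P(X=2) = 1/54 + 8/27 = 17/54
H(X) = -[(11/27)·log₂(11/27) + (5/18)·log₂(5/18) + (17/54)·log₂(17/54)]
  = 0.5277783 + 0.5133325 + 0.5249300 = 1.566041 bits

H(Y|X) = H(X,Y) - H(X) = 1.874487 - 1.566041 = 0.3084 bits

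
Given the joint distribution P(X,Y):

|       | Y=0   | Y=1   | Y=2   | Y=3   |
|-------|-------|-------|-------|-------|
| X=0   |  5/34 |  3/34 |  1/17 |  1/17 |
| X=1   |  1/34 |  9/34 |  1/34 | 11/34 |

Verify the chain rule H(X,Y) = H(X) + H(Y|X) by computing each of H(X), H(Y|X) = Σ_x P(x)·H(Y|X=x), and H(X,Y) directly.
H(X) = 0.9367 bits, H(Y|X) = 1.5935 bits, H(X,Y) = 2.5302 bits

Marginal of X (row sums):
  P(X=0) = 5/34 + 3/34 + 1/17 + 1/17 = 6/17
  P(X=1) = 1/34 + 9/34 + 1/34 + 11/34 = 11/17
H(X) = -[(6/17)·log₂(6/17) + (11/17)·log₂(11/17)]
  = 0.53029 + 0.40637 = 0.9367 bits

H(Y|X) = Σ_x P(x)·H(Y|X=x):
  X=0: P(X=0) = 6/17, P(Y|X=0) = (5/12, 1/4, 1/6, 1/6) → H(Y|X=0) = 1.88792
  X=1: P(X=1) = 11/17, P(Y|X=1) = (1/22, 9/22, 1/22, 1/2) → H(Y|X=1) = 1.43293
H(Y|X) = (6/17)·1.88792 + (11/17)·1.43293 = 1.5935 bits

H(X,Y) = -Σ_{x,y} P(x,y) log₂ P(x,y). Per-cell terms -P(x,y)·log₂P(x,y):
  X=0: 0.40670, 0.30904, 0.24044, 0.24044
  X=1: 0.14963, 0.50758, 0.14963, 0.52672
Sum of the 8 terms: H(X,Y) = 2.5302 bits

Chain rule check:
  H(X) + H(Y|X) = 0.9367 + 1.5935 = 2.5302 bits
  H(X,Y) = 2.5302 bits
✓ Chain rule verified.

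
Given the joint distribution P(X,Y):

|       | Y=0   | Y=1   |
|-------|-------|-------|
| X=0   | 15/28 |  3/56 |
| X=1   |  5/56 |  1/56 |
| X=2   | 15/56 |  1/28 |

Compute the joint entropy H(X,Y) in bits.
1.8042 bits

H(X,Y) = -Σ_{x,y} P(x,y) log₂ P(x,y). Per-cell terms -P(x,y)·log₂P(x,y):
  X=0: 0.48239, 0.22620
  X=1: 0.31120, 0.10370
  X=2: 0.50905, 0.17169
Sum of the 6 terms: H(X,Y) = 1.8042 bits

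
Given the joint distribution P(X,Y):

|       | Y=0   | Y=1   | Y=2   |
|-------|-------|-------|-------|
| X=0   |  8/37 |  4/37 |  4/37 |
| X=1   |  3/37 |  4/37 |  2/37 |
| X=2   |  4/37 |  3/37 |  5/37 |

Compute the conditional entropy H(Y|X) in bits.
1.5251 bits

H(Y|X) = H(X,Y) - H(X)

H(X,Y) = -Σ_{x,y} P(x,y) log₂ P(x,y). Per-cell terms -P(x,y)·log₂P(x,y):
  X=0: 0.47772, 0.34697, 0.34697
  X=1: 0.29388, 0.34697, 0.22754
  X=2: 0.34697, 0.29388, 0.39021
Sum of the 9 terms: H(X,Y) = 3.0711 bits

Marginal of X (row sums):
  P(X=0) = 8/37 + 4/37 + 4/37 = 16/37
  P(X=1) = 3/37 + 4/37 + 2/37 = 9/37
  P(X=2) = 4/37 + 3/37 + 5/37 = 12/37
H(X) = -[(16/37)·log₂(16/37) + (9/37)·log₂(9/37) + (12/37)·log₂(12/37)]
  = 0.52301 + 0.49610 + 0.52686 = 1.5460 bits

H(Y|X) = H(X,Y) - H(X) = 3.0711 - 1.5460 = 1.5251 bits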